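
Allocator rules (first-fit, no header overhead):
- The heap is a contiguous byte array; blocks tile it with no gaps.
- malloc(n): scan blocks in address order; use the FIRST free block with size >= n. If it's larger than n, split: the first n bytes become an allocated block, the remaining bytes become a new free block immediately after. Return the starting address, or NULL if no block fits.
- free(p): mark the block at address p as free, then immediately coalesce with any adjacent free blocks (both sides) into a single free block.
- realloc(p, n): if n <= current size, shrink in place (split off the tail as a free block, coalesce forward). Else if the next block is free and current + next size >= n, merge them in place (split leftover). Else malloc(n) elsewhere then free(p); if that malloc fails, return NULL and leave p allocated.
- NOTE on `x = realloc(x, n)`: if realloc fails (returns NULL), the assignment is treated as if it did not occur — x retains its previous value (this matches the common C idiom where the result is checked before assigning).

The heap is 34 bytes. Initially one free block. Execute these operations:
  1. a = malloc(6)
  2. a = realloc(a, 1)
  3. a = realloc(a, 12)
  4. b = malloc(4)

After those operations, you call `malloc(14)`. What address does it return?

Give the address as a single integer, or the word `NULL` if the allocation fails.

Op 1: a = malloc(6) -> a = 0; heap: [0-5 ALLOC][6-33 FREE]
Op 2: a = realloc(a, 1) -> a = 0; heap: [0-0 ALLOC][1-33 FREE]
Op 3: a = realloc(a, 12) -> a = 0; heap: [0-11 ALLOC][12-33 FREE]
Op 4: b = malloc(4) -> b = 12; heap: [0-11 ALLOC][12-15 ALLOC][16-33 FREE]
malloc(14): first-fit scan over [0-11 ALLOC][12-15 ALLOC][16-33 FREE] -> 16

Answer: 16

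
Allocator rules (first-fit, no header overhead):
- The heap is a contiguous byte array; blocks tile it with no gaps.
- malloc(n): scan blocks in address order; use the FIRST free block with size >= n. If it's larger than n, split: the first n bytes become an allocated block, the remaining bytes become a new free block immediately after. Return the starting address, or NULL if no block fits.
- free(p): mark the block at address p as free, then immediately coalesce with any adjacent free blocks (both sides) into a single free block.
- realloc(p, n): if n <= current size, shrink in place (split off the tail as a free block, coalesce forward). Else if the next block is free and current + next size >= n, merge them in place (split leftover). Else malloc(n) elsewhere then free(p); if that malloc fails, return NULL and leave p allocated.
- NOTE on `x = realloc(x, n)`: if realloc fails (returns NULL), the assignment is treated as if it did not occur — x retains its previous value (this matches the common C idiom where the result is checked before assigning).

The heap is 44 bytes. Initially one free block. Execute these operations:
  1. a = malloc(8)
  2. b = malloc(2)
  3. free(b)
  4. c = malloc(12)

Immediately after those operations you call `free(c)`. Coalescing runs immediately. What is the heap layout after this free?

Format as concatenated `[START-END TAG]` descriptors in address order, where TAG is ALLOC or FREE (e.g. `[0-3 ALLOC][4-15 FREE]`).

Answer: [0-7 ALLOC][8-43 FREE]

Derivation:
Op 1: a = malloc(8) -> a = 0; heap: [0-7 ALLOC][8-43 FREE]
Op 2: b = malloc(2) -> b = 8; heap: [0-7 ALLOC][8-9 ALLOC][10-43 FREE]
Op 3: free(b) -> (freed b); heap: [0-7 ALLOC][8-43 FREE]
Op 4: c = malloc(12) -> c = 8; heap: [0-7 ALLOC][8-19 ALLOC][20-43 FREE]
free(c): c = 8 -> block [8-19 ALLOC]; mark free, coalesce with adjacent free neighbors -> [0-7 ALLOC][8-43 FREE]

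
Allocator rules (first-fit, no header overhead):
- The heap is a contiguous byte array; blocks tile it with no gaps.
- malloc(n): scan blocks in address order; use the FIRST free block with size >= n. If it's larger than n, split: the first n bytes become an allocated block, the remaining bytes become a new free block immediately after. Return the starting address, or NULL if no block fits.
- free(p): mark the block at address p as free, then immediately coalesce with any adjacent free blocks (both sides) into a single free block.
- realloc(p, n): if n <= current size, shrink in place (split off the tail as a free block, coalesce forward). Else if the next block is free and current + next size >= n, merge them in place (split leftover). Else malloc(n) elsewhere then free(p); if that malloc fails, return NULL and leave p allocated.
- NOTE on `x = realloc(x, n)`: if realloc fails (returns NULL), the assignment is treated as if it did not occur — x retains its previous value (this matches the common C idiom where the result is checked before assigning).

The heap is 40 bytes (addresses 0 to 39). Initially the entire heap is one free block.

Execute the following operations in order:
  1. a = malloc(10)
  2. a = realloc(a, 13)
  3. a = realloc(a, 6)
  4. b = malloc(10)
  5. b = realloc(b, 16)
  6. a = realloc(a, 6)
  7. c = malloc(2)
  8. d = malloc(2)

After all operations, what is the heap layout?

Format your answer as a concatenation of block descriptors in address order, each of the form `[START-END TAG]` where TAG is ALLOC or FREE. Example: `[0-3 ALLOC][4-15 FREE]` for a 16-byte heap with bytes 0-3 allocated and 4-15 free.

Op 1: a = malloc(10) -> a = 0; heap: [0-9 ALLOC][10-39 FREE]
Op 2: a = realloc(a, 13) -> a = 0; heap: [0-12 ALLOC][13-39 FREE]
Op 3: a = realloc(a, 6) -> a = 0; heap: [0-5 ALLOC][6-39 FREE]
Op 4: b = malloc(10) -> b = 6; heap: [0-5 ALLOC][6-15 ALLOC][16-39 FREE]
Op 5: b = realloc(b, 16) -> b = 6; heap: [0-5 ALLOC][6-21 ALLOC][22-39 FREE]
Op 6: a = realloc(a, 6) -> a = 0; heap: [0-5 ALLOC][6-21 ALLOC][22-39 FREE]
Op 7: c = malloc(2) -> c = 22; heap: [0-5 ALLOC][6-21 ALLOC][22-23 ALLOC][24-39 FREE]
Op 8: d = malloc(2) -> d = 24; heap: [0-5 ALLOC][6-21 ALLOC][22-23 ALLOC][24-25 ALLOC][26-39 FREE]

Answer: [0-5 ALLOC][6-21 ALLOC][22-23 ALLOC][24-25 ALLOC][26-39 FREE]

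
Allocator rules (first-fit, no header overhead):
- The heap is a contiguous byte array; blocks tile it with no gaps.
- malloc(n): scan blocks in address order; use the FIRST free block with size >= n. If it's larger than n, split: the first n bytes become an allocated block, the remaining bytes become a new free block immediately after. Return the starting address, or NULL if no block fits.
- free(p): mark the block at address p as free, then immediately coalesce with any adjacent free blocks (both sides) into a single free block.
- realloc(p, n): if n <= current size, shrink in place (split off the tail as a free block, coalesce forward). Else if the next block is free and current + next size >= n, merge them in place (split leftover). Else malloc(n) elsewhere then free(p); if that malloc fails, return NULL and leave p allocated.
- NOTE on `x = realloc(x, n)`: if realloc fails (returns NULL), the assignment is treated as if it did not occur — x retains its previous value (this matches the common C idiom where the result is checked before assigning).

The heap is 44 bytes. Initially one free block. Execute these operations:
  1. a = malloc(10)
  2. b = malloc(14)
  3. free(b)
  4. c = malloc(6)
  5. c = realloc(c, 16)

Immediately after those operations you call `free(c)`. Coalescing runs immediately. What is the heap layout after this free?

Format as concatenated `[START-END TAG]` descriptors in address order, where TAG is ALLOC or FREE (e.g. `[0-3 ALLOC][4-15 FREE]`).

Answer: [0-9 ALLOC][10-43 FREE]

Derivation:
Op 1: a = malloc(10) -> a = 0; heap: [0-9 ALLOC][10-43 FREE]
Op 2: b = malloc(14) -> b = 10; heap: [0-9 ALLOC][10-23 ALLOC][24-43 FREE]
Op 3: free(b) -> (freed b); heap: [0-9 ALLOC][10-43 FREE]
Op 4: c = malloc(6) -> c = 10; heap: [0-9 ALLOC][10-15 ALLOC][16-43 FREE]
Op 5: c = realloc(c, 16) -> c = 10; heap: [0-9 ALLOC][10-25 ALLOC][26-43 FREE]
free(c): c = 10 -> block [10-25 ALLOC]; mark free, coalesce with adjacent free neighbors -> [0-9 ALLOC][10-43 FREE]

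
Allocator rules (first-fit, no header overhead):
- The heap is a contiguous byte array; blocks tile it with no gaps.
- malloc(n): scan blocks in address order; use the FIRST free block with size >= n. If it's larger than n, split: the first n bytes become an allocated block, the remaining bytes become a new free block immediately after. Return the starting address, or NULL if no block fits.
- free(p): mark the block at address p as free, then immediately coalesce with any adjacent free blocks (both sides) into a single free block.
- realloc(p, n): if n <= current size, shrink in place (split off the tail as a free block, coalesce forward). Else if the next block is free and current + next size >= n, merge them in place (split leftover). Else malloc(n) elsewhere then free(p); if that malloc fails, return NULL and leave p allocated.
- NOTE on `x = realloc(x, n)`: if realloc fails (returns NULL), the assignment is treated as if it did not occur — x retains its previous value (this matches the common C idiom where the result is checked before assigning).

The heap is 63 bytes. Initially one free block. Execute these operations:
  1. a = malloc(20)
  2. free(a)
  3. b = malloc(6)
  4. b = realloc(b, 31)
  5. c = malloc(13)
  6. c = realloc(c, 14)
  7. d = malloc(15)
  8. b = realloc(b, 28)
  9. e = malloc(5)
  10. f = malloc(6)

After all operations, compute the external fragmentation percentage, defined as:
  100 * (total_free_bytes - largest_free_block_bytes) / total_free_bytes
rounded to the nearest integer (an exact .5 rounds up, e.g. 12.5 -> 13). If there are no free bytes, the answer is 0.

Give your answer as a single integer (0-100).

Op 1: a = malloc(20) -> a = 0; heap: [0-19 ALLOC][20-62 FREE]
Op 2: free(a) -> (freed a); heap: [0-62 FREE]
Op 3: b = malloc(6) -> b = 0; heap: [0-5 ALLOC][6-62 FREE]
Op 4: b = realloc(b, 31) -> b = 0; heap: [0-30 ALLOC][31-62 FREE]
Op 5: c = malloc(13) -> c = 31; heap: [0-30 ALLOC][31-43 ALLOC][44-62 FREE]
Op 6: c = realloc(c, 14) -> c = 31; heap: [0-30 ALLOC][31-44 ALLOC][45-62 FREE]
Op 7: d = malloc(15) -> d = 45; heap: [0-30 ALLOC][31-44 ALLOC][45-59 ALLOC][60-62 FREE]
Op 8: b = realloc(b, 28) -> b = 0; heap: [0-27 ALLOC][28-30 FREE][31-44 ALLOC][45-59 ALLOC][60-62 FREE]
Op 9: e = malloc(5) -> e = NULL; heap: [0-27 ALLOC][28-30 FREE][31-44 ALLOC][45-59 ALLOC][60-62 FREE]
Op 10: f = malloc(6) -> f = NULL; heap: [0-27 ALLOC][28-30 FREE][31-44 ALLOC][45-59 ALLOC][60-62 FREE]
Free blocks: [3 3] total_free=6 largest=3 -> 100*(6-3)/6 = 300/6 = 50

Answer: 50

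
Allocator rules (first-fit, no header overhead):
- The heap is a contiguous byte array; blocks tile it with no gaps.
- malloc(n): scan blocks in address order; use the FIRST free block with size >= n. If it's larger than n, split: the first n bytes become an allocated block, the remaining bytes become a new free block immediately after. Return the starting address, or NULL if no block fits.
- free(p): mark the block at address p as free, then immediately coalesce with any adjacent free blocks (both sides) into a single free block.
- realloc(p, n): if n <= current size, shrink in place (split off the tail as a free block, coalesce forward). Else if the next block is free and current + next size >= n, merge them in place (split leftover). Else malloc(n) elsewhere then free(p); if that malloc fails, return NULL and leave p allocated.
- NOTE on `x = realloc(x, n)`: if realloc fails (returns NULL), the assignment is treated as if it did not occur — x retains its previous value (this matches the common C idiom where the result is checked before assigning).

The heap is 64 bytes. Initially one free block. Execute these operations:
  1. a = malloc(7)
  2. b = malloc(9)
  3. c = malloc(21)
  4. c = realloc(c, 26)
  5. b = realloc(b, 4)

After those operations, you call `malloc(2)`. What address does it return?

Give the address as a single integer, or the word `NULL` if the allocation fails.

Answer: 11

Derivation:
Op 1: a = malloc(7) -> a = 0; heap: [0-6 ALLOC][7-63 FREE]
Op 2: b = malloc(9) -> b = 7; heap: [0-6 ALLOC][7-15 ALLOC][16-63 FREE]
Op 3: c = malloc(21) -> c = 16; heap: [0-6 ALLOC][7-15 ALLOC][16-36 ALLOC][37-63 FREE]
Op 4: c = realloc(c, 26) -> c = 16; heap: [0-6 ALLOC][7-15 ALLOC][16-41 ALLOC][42-63 FREE]
Op 5: b = realloc(b, 4) -> b = 7; heap: [0-6 ALLOC][7-10 ALLOC][11-15 FREE][16-41 ALLOC][42-63 FREE]
malloc(2): first-fit scan over [0-6 ALLOC][7-10 ALLOC][11-15 FREE][16-41 ALLOC][42-63 FREE] -> 11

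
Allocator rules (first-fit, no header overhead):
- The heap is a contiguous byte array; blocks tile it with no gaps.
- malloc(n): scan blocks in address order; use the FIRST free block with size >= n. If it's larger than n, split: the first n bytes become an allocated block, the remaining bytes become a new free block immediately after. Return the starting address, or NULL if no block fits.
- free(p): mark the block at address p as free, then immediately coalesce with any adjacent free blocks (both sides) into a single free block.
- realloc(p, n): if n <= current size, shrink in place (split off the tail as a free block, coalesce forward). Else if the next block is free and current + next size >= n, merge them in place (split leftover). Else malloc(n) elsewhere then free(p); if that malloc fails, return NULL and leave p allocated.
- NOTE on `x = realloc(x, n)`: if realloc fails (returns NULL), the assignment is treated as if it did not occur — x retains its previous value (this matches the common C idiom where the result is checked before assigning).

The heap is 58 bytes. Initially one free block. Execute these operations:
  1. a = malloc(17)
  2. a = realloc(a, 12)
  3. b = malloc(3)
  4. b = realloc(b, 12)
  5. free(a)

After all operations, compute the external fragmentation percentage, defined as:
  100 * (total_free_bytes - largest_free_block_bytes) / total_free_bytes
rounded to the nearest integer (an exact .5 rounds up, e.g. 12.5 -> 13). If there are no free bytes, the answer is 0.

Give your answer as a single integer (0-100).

Answer: 26

Derivation:
Op 1: a = malloc(17) -> a = 0; heap: [0-16 ALLOC][17-57 FREE]
Op 2: a = realloc(a, 12) -> a = 0; heap: [0-11 ALLOC][12-57 FREE]
Op 3: b = malloc(3) -> b = 12; heap: [0-11 ALLOC][12-14 ALLOC][15-57 FREE]
Op 4: b = realloc(b, 12) -> b = 12; heap: [0-11 ALLOC][12-23 ALLOC][24-57 FREE]
Op 5: free(a) -> (freed a); heap: [0-11 FREE][12-23 ALLOC][24-57 FREE]
Free blocks: [12 34] total_free=46 largest=34 -> 100*(46-34)/46 = 1200/46 ≈ 26.087 -> rounds to 26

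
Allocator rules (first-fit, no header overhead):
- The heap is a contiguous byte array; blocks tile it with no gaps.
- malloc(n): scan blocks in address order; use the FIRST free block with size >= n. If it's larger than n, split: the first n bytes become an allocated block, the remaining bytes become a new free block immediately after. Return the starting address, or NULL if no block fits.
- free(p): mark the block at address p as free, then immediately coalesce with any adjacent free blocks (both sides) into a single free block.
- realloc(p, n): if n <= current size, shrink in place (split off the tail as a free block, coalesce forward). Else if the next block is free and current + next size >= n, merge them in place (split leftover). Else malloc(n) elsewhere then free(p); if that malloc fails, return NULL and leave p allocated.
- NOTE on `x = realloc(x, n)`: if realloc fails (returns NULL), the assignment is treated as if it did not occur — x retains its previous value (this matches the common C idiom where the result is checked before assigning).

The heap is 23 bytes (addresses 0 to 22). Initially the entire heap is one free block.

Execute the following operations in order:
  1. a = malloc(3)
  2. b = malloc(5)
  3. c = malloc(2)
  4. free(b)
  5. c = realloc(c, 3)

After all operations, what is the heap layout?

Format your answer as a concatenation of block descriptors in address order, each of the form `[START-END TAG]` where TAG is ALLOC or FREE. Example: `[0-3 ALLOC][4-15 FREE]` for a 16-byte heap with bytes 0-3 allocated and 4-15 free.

Answer: [0-2 ALLOC][3-7 FREE][8-10 ALLOC][11-22 FREE]

Derivation:
Op 1: a = malloc(3) -> a = 0; heap: [0-2 ALLOC][3-22 FREE]
Op 2: b = malloc(5) -> b = 3; heap: [0-2 ALLOC][3-7 ALLOC][8-22 FREE]
Op 3: c = malloc(2) -> c = 8; heap: [0-2 ALLOC][3-7 ALLOC][8-9 ALLOC][10-22 FREE]
Op 4: free(b) -> (freed b); heap: [0-2 ALLOC][3-7 FREE][8-9 ALLOC][10-22 FREE]
Op 5: c = realloc(c, 3) -> c = 8; heap: [0-2 ALLOC][3-7 FREE][8-10 ALLOC][11-22 FREE]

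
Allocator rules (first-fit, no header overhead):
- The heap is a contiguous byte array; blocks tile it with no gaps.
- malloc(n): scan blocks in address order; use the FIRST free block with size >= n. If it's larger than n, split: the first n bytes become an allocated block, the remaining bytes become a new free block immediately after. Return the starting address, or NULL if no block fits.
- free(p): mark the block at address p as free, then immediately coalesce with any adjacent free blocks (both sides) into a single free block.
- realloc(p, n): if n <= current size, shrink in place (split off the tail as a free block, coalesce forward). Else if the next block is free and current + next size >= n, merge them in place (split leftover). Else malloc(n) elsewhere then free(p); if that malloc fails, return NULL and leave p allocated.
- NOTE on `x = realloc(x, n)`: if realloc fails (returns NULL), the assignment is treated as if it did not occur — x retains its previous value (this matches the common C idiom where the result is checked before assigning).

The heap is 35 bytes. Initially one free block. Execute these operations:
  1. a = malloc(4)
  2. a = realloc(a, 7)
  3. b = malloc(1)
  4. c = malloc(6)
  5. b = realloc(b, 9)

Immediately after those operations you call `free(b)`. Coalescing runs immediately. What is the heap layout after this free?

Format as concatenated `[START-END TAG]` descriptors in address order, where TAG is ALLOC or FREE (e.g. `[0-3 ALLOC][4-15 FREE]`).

Answer: [0-6 ALLOC][7-7 FREE][8-13 ALLOC][14-34 FREE]

Derivation:
Op 1: a = malloc(4) -> a = 0; heap: [0-3 ALLOC][4-34 FREE]
Op 2: a = realloc(a, 7) -> a = 0; heap: [0-6 ALLOC][7-34 FREE]
Op 3: b = malloc(1) -> b = 7; heap: [0-6 ALLOC][7-7 ALLOC][8-34 FREE]
Op 4: c = malloc(6) -> c = 8; heap: [0-6 ALLOC][7-7 ALLOC][8-13 ALLOC][14-34 FREE]
Op 5: b = realloc(b, 9) -> b = 14; heap: [0-6 ALLOC][7-7 FREE][8-13 ALLOC][14-22 ALLOC][23-34 FREE]
free(b): b = 14 -> block [14-22 ALLOC]; mark free, coalesce with adjacent free neighbors -> [0-6 ALLOC][7-7 FREE][8-13 ALLOC][14-34 FREE]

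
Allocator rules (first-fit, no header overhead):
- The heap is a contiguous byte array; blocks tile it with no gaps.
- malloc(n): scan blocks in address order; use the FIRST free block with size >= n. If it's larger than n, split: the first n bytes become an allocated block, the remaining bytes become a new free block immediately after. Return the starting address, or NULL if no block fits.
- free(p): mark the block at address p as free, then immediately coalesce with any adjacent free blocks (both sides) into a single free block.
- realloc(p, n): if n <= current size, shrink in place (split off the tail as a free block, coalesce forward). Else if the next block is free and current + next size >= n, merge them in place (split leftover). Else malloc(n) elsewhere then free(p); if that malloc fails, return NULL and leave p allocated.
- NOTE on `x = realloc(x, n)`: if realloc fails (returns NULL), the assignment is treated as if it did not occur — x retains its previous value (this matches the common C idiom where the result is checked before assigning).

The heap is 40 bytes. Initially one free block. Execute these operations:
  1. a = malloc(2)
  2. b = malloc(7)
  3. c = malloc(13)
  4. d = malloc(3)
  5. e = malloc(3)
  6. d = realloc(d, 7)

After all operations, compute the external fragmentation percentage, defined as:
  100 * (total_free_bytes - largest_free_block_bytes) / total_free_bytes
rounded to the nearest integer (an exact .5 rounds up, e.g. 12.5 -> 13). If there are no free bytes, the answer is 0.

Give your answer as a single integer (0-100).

Answer: 38

Derivation:
Op 1: a = malloc(2) -> a = 0; heap: [0-1 ALLOC][2-39 FREE]
Op 2: b = malloc(7) -> b = 2; heap: [0-1 ALLOC][2-8 ALLOC][9-39 FREE]
Op 3: c = malloc(13) -> c = 9; heap: [0-1 ALLOC][2-8 ALLOC][9-21 ALLOC][22-39 FREE]
Op 4: d = malloc(3) -> d = 22; heap: [0-1 ALLOC][2-8 ALLOC][9-21 ALLOC][22-24 ALLOC][25-39 FREE]
Op 5: e = malloc(3) -> e = 25; heap: [0-1 ALLOC][2-8 ALLOC][9-21 ALLOC][22-24 ALLOC][25-27 ALLOC][28-39 FREE]
Op 6: d = realloc(d, 7) -> d = 28; heap: [0-1 ALLOC][2-8 ALLOC][9-21 ALLOC][22-24 FREE][25-27 ALLOC][28-34 ALLOC][35-39 FREE]
Free blocks: [3 5] total_free=8 largest=5 -> 100*(8-5)/8 = 300/8 = 37.5 -> rounds to 38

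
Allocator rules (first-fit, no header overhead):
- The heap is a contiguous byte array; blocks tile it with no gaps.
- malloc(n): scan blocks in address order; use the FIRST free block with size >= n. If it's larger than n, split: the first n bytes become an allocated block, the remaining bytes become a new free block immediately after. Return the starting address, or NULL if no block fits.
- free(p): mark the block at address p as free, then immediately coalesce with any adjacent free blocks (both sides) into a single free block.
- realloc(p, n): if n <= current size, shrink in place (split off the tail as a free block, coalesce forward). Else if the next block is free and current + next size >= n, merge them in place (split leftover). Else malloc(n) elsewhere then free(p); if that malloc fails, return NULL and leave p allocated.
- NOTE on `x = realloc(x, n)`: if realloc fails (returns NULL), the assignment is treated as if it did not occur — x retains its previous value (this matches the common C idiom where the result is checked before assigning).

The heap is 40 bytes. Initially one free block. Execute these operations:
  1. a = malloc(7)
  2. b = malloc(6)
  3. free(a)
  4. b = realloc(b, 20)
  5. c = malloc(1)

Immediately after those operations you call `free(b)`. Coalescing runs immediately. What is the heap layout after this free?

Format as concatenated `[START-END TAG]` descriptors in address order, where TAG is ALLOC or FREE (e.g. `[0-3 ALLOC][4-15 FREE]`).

Answer: [0-0 ALLOC][1-39 FREE]

Derivation:
Op 1: a = malloc(7) -> a = 0; heap: [0-6 ALLOC][7-39 FREE]
Op 2: b = malloc(6) -> b = 7; heap: [0-6 ALLOC][7-12 ALLOC][13-39 FREE]
Op 3: free(a) -> (freed a); heap: [0-6 FREE][7-12 ALLOC][13-39 FREE]
Op 4: b = realloc(b, 20) -> b = 7; heap: [0-6 FREE][7-26 ALLOC][27-39 FREE]
Op 5: c = malloc(1) -> c = 0; heap: [0-0 ALLOC][1-6 FREE][7-26 ALLOC][27-39 FREE]
free(b): b = 7 -> block [7-26 ALLOC]; mark free, coalesce with adjacent free neighbors -> [0-0 ALLOC][1-39 FREE]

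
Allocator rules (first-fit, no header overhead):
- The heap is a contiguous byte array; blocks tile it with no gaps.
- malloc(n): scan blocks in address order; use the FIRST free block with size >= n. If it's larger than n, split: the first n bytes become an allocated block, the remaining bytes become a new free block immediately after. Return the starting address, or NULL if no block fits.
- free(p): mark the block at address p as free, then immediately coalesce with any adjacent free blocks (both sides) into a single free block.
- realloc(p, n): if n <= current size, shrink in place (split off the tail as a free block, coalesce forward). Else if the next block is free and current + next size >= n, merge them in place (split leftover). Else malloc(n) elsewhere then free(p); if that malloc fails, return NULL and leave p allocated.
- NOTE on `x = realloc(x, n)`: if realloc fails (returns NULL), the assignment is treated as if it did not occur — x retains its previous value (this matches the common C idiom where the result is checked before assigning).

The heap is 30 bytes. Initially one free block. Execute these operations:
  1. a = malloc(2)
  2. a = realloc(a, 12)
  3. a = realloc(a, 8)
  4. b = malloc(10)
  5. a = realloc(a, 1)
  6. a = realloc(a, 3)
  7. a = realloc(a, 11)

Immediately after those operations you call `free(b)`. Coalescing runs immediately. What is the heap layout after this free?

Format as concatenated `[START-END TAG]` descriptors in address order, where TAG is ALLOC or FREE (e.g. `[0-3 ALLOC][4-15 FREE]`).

Op 1: a = malloc(2) -> a = 0; heap: [0-1 ALLOC][2-29 FREE]
Op 2: a = realloc(a, 12) -> a = 0; heap: [0-11 ALLOC][12-29 FREE]
Op 3: a = realloc(a, 8) -> a = 0; heap: [0-7 ALLOC][8-29 FREE]
Op 4: b = malloc(10) -> b = 8; heap: [0-7 ALLOC][8-17 ALLOC][18-29 FREE]
Op 5: a = realloc(a, 1) -> a = 0; heap: [0-0 ALLOC][1-7 FREE][8-17 ALLOC][18-29 FREE]
Op 6: a = realloc(a, 3) -> a = 0; heap: [0-2 ALLOC][3-7 FREE][8-17 ALLOC][18-29 FREE]
Op 7: a = realloc(a, 11) -> a = 18; heap: [0-7 FREE][8-17 ALLOC][18-28 ALLOC][29-29 FREE]
free(b): b = 8 -> block [8-17 ALLOC]; mark free, coalesce with adjacent free neighbors -> [0-17 FREE][18-28 ALLOC][29-29 FREE]

Answer: [0-17 FREE][18-28 ALLOC][29-29 FREE]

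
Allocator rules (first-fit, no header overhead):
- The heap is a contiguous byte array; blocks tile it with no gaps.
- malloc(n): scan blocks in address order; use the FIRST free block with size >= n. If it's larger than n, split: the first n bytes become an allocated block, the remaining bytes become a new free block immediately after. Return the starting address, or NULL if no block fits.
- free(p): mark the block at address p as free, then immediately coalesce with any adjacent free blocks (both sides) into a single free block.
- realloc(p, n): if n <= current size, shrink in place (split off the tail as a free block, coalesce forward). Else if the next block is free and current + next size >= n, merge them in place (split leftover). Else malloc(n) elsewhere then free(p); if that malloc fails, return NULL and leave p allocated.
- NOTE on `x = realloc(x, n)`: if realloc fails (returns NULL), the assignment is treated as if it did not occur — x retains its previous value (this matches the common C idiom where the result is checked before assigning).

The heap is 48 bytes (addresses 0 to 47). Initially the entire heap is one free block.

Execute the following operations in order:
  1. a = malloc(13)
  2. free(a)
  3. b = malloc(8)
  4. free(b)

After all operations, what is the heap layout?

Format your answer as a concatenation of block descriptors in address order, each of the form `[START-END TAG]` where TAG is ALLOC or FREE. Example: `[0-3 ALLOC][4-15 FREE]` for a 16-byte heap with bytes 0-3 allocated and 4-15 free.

Op 1: a = malloc(13) -> a = 0; heap: [0-12 ALLOC][13-47 FREE]
Op 2: free(a) -> (freed a); heap: [0-47 FREE]
Op 3: b = malloc(8) -> b = 0; heap: [0-7 ALLOC][8-47 FREE]
Op 4: free(b) -> (freed b); heap: [0-47 FREE]

Answer: [0-47 FREE]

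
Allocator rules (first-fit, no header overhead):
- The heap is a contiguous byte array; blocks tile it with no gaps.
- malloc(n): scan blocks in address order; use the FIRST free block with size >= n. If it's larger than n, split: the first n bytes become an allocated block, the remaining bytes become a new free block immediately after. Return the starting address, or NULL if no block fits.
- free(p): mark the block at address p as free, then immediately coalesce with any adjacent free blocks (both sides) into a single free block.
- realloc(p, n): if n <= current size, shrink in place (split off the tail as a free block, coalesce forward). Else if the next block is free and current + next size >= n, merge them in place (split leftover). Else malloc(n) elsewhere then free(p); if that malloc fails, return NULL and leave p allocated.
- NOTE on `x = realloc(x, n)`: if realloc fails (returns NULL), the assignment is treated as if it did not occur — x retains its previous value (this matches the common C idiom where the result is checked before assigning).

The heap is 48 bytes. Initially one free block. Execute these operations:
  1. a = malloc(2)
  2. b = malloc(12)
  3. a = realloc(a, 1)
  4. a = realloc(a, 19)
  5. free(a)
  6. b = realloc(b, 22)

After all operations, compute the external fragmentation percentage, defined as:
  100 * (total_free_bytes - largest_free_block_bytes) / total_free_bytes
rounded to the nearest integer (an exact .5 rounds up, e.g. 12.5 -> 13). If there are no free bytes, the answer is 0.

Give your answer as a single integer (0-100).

Op 1: a = malloc(2) -> a = 0; heap: [0-1 ALLOC][2-47 FREE]
Op 2: b = malloc(12) -> b = 2; heap: [0-1 ALLOC][2-13 ALLOC][14-47 FREE]
Op 3: a = realloc(a, 1) -> a = 0; heap: [0-0 ALLOC][1-1 FREE][2-13 ALLOC][14-47 FREE]
Op 4: a = realloc(a, 19) -> a = 14; heap: [0-1 FREE][2-13 ALLOC][14-32 ALLOC][33-47 FREE]
Op 5: free(a) -> (freed a); heap: [0-1 FREE][2-13 ALLOC][14-47 FREE]
Op 6: b = realloc(b, 22) -> b = 2; heap: [0-1 FREE][2-23 ALLOC][24-47 FREE]
Free blocks: [2 24] total_free=26 largest=24 -> 100*(26-24)/26 = 200/26 ≈ 7.692 -> rounds to 8

Answer: 8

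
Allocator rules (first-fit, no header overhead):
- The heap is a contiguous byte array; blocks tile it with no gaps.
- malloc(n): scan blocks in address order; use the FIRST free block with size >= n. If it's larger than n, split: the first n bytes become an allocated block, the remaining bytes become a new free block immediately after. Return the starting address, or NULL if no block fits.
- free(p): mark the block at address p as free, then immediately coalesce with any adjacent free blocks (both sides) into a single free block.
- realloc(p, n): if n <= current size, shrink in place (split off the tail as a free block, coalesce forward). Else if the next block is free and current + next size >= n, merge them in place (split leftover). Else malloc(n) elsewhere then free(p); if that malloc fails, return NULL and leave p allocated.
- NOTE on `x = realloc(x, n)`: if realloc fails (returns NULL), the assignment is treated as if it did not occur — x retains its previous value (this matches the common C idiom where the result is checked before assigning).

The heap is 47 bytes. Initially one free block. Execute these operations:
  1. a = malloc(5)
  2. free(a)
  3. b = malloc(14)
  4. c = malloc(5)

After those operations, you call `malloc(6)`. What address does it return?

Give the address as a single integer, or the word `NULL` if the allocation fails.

Answer: 19

Derivation:
Op 1: a = malloc(5) -> a = 0; heap: [0-4 ALLOC][5-46 FREE]
Op 2: free(a) -> (freed a); heap: [0-46 FREE]
Op 3: b = malloc(14) -> b = 0; heap: [0-13 ALLOC][14-46 FREE]
Op 4: c = malloc(5) -> c = 14; heap: [0-13 ALLOC][14-18 ALLOC][19-46 FREE]
malloc(6): first-fit scan over [0-13 ALLOC][14-18 ALLOC][19-46 FREE] -> 19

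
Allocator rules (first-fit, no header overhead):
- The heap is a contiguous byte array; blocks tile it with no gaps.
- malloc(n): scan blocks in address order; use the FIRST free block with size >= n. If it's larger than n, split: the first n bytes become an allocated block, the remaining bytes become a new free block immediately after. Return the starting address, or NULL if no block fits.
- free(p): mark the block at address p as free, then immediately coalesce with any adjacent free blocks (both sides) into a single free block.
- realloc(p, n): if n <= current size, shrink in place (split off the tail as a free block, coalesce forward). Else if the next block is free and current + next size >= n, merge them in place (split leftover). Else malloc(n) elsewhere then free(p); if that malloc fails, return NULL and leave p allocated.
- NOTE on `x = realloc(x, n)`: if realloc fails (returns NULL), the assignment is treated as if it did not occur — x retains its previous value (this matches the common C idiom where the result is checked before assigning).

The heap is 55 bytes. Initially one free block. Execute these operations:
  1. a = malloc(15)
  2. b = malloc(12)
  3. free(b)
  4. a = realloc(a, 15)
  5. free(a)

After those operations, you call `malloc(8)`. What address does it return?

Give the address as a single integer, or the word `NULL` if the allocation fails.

Answer: 0

Derivation:
Op 1: a = malloc(15) -> a = 0; heap: [0-14 ALLOC][15-54 FREE]
Op 2: b = malloc(12) -> b = 15; heap: [0-14 ALLOC][15-26 ALLOC][27-54 FREE]
Op 3: free(b) -> (freed b); heap: [0-14 ALLOC][15-54 FREE]
Op 4: a = realloc(a, 15) -> a = 0; heap: [0-14 ALLOC][15-54 FREE]
Op 5: free(a) -> (freed a); heap: [0-54 FREE]
malloc(8): first-fit scan over [0-54 FREE] -> 0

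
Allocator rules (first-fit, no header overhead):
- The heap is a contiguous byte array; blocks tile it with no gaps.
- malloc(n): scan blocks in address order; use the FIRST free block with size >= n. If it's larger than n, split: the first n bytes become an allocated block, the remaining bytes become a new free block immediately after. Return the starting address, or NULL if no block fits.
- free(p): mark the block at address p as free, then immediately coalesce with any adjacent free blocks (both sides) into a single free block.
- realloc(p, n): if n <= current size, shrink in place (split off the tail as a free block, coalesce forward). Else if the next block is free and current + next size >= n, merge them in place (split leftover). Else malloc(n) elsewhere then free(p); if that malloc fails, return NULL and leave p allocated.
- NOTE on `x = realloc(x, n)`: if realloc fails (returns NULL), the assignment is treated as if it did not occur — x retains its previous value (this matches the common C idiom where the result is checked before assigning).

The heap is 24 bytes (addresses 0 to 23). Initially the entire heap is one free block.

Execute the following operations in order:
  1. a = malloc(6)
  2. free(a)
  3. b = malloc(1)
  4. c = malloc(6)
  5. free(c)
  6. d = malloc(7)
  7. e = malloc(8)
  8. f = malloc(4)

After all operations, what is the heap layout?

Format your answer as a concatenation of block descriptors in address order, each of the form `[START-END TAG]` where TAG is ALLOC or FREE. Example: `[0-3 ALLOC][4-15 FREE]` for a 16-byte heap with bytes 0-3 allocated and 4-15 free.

Op 1: a = malloc(6) -> a = 0; heap: [0-5 ALLOC][6-23 FREE]
Op 2: free(a) -> (freed a); heap: [0-23 FREE]
Op 3: b = malloc(1) -> b = 0; heap: [0-0 ALLOC][1-23 FREE]
Op 4: c = malloc(6) -> c = 1; heap: [0-0 ALLOC][1-6 ALLOC][7-23 FREE]
Op 5: free(c) -> (freed c); heap: [0-0 ALLOC][1-23 FREE]
Op 6: d = malloc(7) -> d = 1; heap: [0-0 ALLOC][1-7 ALLOC][8-23 FREE]
Op 7: e = malloc(8) -> e = 8; heap: [0-0 ALLOC][1-7 ALLOC][8-15 ALLOC][16-23 FREE]
Op 8: f = malloc(4) -> f = 16; heap: [0-0 ALLOC][1-7 ALLOC][8-15 ALLOC][16-19 ALLOC][20-23 FREE]

Answer: [0-0 ALLOC][1-7 ALLOC][8-15 ALLOC][16-19 ALLOC][20-23 FREE]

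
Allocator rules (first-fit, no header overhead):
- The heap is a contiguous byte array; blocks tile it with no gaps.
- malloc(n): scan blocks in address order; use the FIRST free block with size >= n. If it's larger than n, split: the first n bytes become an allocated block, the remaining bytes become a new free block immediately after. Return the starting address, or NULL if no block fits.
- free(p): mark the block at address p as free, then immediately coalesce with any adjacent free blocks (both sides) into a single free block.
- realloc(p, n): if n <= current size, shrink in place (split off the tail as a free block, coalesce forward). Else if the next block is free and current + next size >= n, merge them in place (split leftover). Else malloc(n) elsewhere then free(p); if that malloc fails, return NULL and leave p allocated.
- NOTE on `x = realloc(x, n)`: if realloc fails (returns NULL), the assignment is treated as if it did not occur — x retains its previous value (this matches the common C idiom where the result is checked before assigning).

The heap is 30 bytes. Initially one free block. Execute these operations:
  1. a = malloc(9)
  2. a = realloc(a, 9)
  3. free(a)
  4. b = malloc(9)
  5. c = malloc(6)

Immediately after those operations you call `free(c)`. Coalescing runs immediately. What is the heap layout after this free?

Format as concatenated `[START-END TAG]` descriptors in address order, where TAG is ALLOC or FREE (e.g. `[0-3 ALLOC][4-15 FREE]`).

Op 1: a = malloc(9) -> a = 0; heap: [0-8 ALLOC][9-29 FREE]
Op 2: a = realloc(a, 9) -> a = 0; heap: [0-8 ALLOC][9-29 FREE]
Op 3: free(a) -> (freed a); heap: [0-29 FREE]
Op 4: b = malloc(9) -> b = 0; heap: [0-8 ALLOC][9-29 FREE]
Op 5: c = malloc(6) -> c = 9; heap: [0-8 ALLOC][9-14 ALLOC][15-29 FREE]
free(c): c = 9 -> block [9-14 ALLOC]; mark free, coalesce with adjacent free neighbors -> [0-8 ALLOC][9-29 FREE]

Answer: [0-8 ALLOC][9-29 FREE]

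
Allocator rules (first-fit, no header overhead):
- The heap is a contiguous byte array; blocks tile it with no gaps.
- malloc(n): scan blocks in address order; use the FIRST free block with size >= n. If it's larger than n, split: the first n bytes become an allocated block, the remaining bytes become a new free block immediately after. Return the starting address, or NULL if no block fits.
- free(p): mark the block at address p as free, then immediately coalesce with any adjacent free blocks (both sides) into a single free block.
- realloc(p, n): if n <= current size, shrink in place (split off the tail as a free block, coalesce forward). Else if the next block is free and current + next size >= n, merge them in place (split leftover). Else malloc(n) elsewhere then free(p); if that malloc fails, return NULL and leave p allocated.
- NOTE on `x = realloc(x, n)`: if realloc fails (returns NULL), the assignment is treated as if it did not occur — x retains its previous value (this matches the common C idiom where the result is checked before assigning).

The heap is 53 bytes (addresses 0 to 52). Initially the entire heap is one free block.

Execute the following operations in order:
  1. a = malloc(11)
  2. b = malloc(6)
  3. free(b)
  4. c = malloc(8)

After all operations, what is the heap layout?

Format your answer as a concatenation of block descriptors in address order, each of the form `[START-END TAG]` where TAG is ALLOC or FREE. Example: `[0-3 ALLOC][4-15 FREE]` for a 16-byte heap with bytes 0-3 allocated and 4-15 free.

Answer: [0-10 ALLOC][11-18 ALLOC][19-52 FREE]

Derivation:
Op 1: a = malloc(11) -> a = 0; heap: [0-10 ALLOC][11-52 FREE]
Op 2: b = malloc(6) -> b = 11; heap: [0-10 ALLOC][11-16 ALLOC][17-52 FREE]
Op 3: free(b) -> (freed b); heap: [0-10 ALLOC][11-52 FREE]
Op 4: c = malloc(8) -> c = 11; heap: [0-10 ALLOC][11-18 ALLOC][19-52 FREE]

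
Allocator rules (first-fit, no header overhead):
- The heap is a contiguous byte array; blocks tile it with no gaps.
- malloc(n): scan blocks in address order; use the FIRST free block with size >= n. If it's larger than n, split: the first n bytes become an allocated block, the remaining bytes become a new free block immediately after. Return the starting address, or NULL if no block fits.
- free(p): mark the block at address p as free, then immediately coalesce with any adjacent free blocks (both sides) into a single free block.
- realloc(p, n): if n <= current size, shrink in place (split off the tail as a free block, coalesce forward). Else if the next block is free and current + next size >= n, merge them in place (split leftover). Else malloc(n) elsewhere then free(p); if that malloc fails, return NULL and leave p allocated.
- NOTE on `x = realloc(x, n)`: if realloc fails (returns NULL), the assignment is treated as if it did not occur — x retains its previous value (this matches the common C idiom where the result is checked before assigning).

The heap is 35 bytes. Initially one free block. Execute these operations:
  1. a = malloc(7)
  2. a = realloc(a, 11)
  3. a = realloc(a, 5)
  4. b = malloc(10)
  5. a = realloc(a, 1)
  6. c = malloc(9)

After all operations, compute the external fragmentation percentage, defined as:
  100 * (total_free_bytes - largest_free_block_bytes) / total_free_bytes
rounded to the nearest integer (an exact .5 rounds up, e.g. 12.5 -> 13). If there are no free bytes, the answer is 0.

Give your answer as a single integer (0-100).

Op 1: a = malloc(7) -> a = 0; heap: [0-6 ALLOC][7-34 FREE]
Op 2: a = realloc(a, 11) -> a = 0; heap: [0-10 ALLOC][11-34 FREE]
Op 3: a = realloc(a, 5) -> a = 0; heap: [0-4 ALLOC][5-34 FREE]
Op 4: b = malloc(10) -> b = 5; heap: [0-4 ALLOC][5-14 ALLOC][15-34 FREE]
Op 5: a = realloc(a, 1) -> a = 0; heap: [0-0 ALLOC][1-4 FREE][5-14 ALLOC][15-34 FREE]
Op 6: c = malloc(9) -> c = 15; heap: [0-0 ALLOC][1-4 FREE][5-14 ALLOC][15-23 ALLOC][24-34 FREE]
Free blocks: [4 11] total_free=15 largest=11 -> 100*(15-11)/15 = 400/15 ≈ 26.667 -> rounds to 27

Answer: 27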